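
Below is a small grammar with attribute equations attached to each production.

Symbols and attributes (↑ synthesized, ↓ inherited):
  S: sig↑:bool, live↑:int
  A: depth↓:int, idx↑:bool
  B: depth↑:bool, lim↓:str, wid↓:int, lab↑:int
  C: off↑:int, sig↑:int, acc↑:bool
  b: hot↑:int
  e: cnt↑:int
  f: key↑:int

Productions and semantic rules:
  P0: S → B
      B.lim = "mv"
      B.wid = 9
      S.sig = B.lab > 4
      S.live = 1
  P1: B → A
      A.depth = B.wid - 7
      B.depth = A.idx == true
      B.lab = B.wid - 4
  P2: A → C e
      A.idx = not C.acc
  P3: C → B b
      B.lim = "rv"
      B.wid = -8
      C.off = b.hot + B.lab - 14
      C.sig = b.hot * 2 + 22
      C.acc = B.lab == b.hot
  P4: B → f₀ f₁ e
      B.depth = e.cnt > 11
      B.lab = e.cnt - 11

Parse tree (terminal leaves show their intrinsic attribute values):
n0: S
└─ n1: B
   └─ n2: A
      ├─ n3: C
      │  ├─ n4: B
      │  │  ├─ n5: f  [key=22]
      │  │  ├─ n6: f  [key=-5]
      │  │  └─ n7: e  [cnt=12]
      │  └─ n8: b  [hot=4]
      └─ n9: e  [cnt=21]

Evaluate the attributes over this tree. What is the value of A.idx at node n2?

1. n1.lim = "mv"  ["mv"]
2. n1.wid = 9  [9]
3. n2.depth = 2  [B.wid - 7]
4. n4.lim = "rv"  ["rv"]
5. n4.wid = -8  [-8]
6. n5.key = 22  [terminal]
7. n6.key = -5  [terminal]
8. n7.cnt = 12  [terminal]
9. n4.depth = true  [e.cnt > 11]
10. n4.lab = 1  [e.cnt - 11]
11. n8.hot = 4  [terminal]
12. n3.off = -9  [b.hot + B.lab - 14]
13. n3.sig = 30  [b.hot * 2 + 22]
14. n3.acc = false  [B.lab == b.hot]
15. n9.cnt = 21  [terminal]
16. n2.idx = true  [not C.acc]
17. n1.depth = true  [A.idx == true]
18. n1.lab = 5  [B.wid - 4]
19. n0.sig = true  [B.lab > 4]
20. n0.live = 1  [1]

true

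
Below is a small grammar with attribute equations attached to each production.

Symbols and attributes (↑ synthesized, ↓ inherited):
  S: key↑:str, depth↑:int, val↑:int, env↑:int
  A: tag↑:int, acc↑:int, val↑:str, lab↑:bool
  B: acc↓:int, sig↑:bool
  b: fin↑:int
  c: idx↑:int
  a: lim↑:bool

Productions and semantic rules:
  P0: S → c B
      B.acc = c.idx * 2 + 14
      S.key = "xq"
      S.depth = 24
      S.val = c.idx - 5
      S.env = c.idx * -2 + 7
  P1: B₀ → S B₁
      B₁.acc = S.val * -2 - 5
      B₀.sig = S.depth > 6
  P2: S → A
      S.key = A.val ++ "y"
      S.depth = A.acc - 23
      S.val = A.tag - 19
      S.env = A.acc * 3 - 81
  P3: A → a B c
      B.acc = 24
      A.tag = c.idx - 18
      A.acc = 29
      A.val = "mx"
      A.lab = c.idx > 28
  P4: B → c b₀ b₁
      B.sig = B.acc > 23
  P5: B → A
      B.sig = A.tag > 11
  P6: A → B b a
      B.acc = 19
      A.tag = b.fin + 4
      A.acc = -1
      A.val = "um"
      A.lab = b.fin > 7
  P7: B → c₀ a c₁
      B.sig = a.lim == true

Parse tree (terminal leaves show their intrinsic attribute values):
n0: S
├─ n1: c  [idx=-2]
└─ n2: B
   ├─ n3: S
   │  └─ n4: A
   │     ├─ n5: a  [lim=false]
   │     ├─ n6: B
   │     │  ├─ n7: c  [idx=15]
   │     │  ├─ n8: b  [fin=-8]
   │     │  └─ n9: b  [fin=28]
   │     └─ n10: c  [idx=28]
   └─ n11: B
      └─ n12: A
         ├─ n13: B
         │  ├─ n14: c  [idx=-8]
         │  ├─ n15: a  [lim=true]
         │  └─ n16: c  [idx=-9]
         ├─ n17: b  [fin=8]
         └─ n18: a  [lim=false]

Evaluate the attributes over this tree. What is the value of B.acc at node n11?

1. n1.idx = -2  [terminal]
2. n2.acc = 10  [c.idx * 2 + 14]
3. n5.lim = false  [terminal]
4. n6.acc = 24  [24]
5. n7.idx = 15  [terminal]
6. n8.fin = -8  [terminal]
7. n9.fin = 28  [terminal]
8. n6.sig = true  [B.acc > 23]
9. n10.idx = 28  [terminal]
10. n4.tag = 10  [c.idx - 18]
11. n4.acc = 29  [29]
12. n4.val = "mx"  ["mx"]
13. n4.lab = false  [c.idx > 28]
14. n3.key = "mxy"  [A.val ++ "y"]
15. n3.depth = 6  [A.acc - 23]
16. n3.val = -9  [A.tag - 19]
17. n3.env = 6  [A.acc * 3 - 81]
18. n11.acc = 13  [S.val * -2 - 5]
19. n13.acc = 19  [19]
20. n14.idx = -8  [terminal]
21. n15.lim = true  [terminal]
22. n16.idx = -9  [terminal]
23. n13.sig = true  [a.lim == true]
24. n17.fin = 8  [terminal]
25. n18.lim = false  [terminal]
26. n12.tag = 12  [b.fin + 4]
27. n12.acc = -1  [-1]
28. n12.val = "um"  ["um"]
29. n12.lab = true  [b.fin > 7]
30. n11.sig = true  [A.tag > 11]
31. n2.sig = false  [S.depth > 6]
32. n0.key = "xq"  ["xq"]
33. n0.depth = 24  [24]
34. n0.val = -7  [c.idx - 5]
35. n0.env = 11  [c.idx * -2 + 7]

13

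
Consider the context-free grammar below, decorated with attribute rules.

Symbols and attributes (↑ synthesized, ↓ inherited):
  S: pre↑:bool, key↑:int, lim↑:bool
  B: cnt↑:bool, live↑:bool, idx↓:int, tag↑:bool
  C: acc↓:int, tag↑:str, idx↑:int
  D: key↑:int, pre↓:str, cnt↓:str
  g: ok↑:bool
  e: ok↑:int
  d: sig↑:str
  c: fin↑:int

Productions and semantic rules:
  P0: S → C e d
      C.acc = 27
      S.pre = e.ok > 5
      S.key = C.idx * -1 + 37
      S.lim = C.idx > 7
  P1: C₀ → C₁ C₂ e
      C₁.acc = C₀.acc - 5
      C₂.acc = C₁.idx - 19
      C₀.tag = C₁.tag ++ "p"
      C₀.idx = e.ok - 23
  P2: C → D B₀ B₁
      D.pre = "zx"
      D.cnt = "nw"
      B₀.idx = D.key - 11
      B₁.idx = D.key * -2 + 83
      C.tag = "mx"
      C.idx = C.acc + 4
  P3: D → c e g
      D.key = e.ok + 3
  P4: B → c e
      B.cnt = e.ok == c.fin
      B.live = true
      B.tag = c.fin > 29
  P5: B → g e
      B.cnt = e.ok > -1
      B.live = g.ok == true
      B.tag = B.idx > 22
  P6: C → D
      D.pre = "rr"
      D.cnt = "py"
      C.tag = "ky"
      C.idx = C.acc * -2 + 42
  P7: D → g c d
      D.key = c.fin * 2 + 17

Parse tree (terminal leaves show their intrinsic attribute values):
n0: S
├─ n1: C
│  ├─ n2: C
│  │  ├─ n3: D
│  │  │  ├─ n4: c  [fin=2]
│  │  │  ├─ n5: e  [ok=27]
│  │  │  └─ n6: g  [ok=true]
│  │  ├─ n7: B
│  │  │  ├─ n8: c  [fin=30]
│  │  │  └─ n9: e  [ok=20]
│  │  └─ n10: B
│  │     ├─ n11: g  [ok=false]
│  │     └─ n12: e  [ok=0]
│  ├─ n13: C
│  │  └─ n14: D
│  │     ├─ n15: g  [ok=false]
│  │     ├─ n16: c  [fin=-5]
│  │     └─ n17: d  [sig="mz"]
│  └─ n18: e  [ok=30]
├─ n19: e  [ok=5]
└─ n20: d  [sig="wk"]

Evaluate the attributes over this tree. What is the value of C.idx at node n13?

1. n1.acc = 27  [27]
2. n2.acc = 22  [C₀.acc - 5]
3. n3.pre = "zx"  ["zx"]
4. n3.cnt = "nw"  ["nw"]
5. n4.fin = 2  [terminal]
6. n5.ok = 27  [terminal]
7. n6.ok = true  [terminal]
8. n3.key = 30  [e.ok + 3]
9. n7.idx = 19  [D.key - 11]
10. n8.fin = 30  [terminal]
11. n9.ok = 20  [terminal]
12. n7.cnt = false  [e.ok == c.fin]
13. n7.live = true  [true]
14. n7.tag = true  [c.fin > 29]
15. n10.idx = 23  [D.key * -2 + 83]
16. n11.ok = false  [terminal]
17. n12.ok = 0  [terminal]
18. n10.cnt = true  [e.ok > -1]
19. n10.live = false  [g.ok == true]
20. n10.tag = true  [B.idx > 22]
21. n2.tag = "mx"  ["mx"]
22. n2.idx = 26  [C.acc + 4]
23. n13.acc = 7  [C₁.idx - 19]
24. n14.pre = "rr"  ["rr"]
25. n14.cnt = "py"  ["py"]
26. n15.ok = false  [terminal]
27. n16.fin = -5  [terminal]
28. n17.sig = "mz"  [terminal]
29. n14.key = 7  [c.fin * 2 + 17]
30. n13.tag = "ky"  ["ky"]
31. n13.idx = 28  [C.acc * -2 + 42]
32. n18.ok = 30  [terminal]
33. n1.tag = "mxp"  [C₁.tag ++ "p"]
34. n1.idx = 7  [e.ok - 23]
35. n19.ok = 5  [terminal]
36. n20.sig = "wk"  [terminal]
37. n0.pre = false  [e.ok > 5]
38. n0.key = 30  [C.idx * -1 + 37]
39. n0.lim = false  [C.idx > 7]

28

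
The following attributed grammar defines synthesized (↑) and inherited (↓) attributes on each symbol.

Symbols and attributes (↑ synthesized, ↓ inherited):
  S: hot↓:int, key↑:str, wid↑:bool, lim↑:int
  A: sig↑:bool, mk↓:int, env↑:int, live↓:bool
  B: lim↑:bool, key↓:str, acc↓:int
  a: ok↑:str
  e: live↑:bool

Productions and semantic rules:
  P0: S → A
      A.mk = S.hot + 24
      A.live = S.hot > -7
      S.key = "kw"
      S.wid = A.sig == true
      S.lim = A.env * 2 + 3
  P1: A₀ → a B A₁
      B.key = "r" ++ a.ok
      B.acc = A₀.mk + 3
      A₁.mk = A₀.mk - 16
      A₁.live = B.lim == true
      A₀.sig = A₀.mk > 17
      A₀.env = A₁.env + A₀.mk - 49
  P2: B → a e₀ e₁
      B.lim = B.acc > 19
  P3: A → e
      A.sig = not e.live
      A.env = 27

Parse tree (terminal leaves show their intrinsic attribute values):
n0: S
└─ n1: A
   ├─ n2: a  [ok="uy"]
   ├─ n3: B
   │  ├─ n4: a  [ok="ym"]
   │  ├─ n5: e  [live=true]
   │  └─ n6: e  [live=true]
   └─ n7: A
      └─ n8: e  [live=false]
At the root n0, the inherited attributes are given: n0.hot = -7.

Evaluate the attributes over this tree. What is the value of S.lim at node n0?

1. n0.hot = -7  [given at root]
2. n1.mk = 17  [S.hot + 24]
3. n1.live = false  [S.hot > -7]
4. n2.ok = "uy"  [terminal]
5. n3.key = "ruy"  ["r" ++ a.ok]
6. n3.acc = 20  [A₀.mk + 3]
7. n4.ok = "ym"  [terminal]
8. n5.live = true  [terminal]
9. n6.live = true  [terminal]
10. n3.lim = true  [B.acc > 19]
11. n7.mk = 1  [A₀.mk - 16]
12. n7.live = true  [B.lim == true]
13. n8.live = false  [terminal]
14. n7.sig = true  [not e.live]
15. n7.env = 27  [27]
16. n1.sig = false  [A₀.mk > 17]
17. n1.env = -5  [A₁.env + A₀.mk - 49]
18. n0.key = "kw"  ["kw"]
19. n0.wid = false  [A.sig == true]
20. n0.lim = -7  [A.env * 2 + 3]

-7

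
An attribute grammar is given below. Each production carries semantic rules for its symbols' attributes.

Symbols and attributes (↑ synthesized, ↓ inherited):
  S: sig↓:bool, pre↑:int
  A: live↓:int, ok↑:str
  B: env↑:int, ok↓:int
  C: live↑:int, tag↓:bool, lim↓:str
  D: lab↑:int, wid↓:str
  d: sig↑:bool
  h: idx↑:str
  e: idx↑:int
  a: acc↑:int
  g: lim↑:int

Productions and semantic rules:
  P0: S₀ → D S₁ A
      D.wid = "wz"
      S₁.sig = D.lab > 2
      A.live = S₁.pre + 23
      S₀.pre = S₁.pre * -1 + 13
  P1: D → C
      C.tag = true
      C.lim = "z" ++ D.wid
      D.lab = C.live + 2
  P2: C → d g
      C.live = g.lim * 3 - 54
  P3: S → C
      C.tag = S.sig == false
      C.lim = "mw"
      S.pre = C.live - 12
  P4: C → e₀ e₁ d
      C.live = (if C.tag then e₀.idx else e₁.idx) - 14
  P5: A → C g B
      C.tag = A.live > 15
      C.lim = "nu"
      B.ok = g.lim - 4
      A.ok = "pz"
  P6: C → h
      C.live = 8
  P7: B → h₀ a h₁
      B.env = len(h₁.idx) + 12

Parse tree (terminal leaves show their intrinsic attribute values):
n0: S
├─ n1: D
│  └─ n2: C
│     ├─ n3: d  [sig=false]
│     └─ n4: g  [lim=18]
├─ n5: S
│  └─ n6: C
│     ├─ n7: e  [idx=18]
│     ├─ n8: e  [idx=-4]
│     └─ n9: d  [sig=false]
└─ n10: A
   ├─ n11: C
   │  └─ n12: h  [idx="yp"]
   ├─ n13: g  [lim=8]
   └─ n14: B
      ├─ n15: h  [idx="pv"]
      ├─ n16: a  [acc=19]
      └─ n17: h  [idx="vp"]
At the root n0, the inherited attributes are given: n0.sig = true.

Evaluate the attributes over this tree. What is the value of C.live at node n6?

1. n0.sig = true  [given at root]
2. n1.wid = "wz"  ["wz"]
3. n2.tag = true  [true]
4. n2.lim = "zwz"  ["z" ++ D.wid]
5. n3.sig = false  [terminal]
6. n4.lim = 18  [terminal]
7. n2.live = 0  [g.lim * 3 - 54]
8. n1.lab = 2  [C.live + 2]
9. n5.sig = false  [D.lab > 2]
10. n6.tag = true  [S.sig == false]
11. n6.lim = "mw"  ["mw"]
12. n7.idx = 18  [terminal]
13. n8.idx = -4  [terminal]
14. n9.sig = false  [terminal]
15. n6.live = 4  [(if C.tag then e₀.idx else e₁.idx) - 14]
16. n5.pre = -8  [C.live - 12]
17. n10.live = 15  [S₁.pre + 23]
18. n11.tag = false  [A.live > 15]
19. n11.lim = "nu"  ["nu"]
20. n12.idx = "yp"  [terminal]
21. n11.live = 8  [8]
22. n13.lim = 8  [terminal]
23. n14.ok = 4  [g.lim - 4]
24. n15.idx = "pv"  [terminal]
25. n16.acc = 19  [terminal]
26. n17.idx = "vp"  [terminal]
27. n14.env = 14  [len(h₁.idx) + 12]
28. n10.ok = "pz"  ["pz"]
29. n0.pre = 21  [S₁.pre * -1 + 13]

4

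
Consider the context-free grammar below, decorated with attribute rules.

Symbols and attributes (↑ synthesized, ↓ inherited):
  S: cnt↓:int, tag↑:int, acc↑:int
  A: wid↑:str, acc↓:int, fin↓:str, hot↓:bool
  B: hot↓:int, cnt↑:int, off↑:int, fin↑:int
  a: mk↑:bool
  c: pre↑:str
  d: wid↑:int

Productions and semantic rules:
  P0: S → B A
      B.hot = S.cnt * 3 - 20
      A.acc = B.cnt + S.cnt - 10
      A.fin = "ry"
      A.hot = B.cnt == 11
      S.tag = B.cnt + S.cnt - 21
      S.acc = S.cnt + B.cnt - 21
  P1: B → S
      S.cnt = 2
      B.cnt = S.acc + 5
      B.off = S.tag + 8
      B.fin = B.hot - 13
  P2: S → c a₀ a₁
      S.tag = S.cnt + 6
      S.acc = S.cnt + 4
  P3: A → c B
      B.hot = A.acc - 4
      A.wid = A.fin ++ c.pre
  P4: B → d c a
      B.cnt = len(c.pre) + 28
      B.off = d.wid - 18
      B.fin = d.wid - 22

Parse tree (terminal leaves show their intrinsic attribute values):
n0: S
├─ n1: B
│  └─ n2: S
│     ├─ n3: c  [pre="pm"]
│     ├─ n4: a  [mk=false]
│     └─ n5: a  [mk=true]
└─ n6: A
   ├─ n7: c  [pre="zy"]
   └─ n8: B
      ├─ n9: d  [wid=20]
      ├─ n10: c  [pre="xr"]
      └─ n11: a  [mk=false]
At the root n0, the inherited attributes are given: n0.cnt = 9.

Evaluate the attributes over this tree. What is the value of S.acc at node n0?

-1

1. n0.cnt = 9  [given at root]
2. n1.hot = 7  [S.cnt * 3 - 20]
3. n2.cnt = 2  [2]
4. n3.pre = "pm"  [terminal]
5. n4.mk = false  [terminal]
6. n5.mk = true  [terminal]
7. n2.tag = 8  [S.cnt + 6]
8. n2.acc = 6  [S.cnt + 4]
9. n1.cnt = 11  [S.acc + 5]
10. n1.off = 16  [S.tag + 8]
11. n1.fin = -6  [B.hot - 13]
12. n6.acc = 10  [B.cnt + S.cnt - 10]
13. n6.fin = "ry"  ["ry"]
14. n6.hot = true  [B.cnt == 11]
15. n7.pre = "zy"  [terminal]
16. n8.hot = 6  [A.acc - 4]
17. n9.wid = 20  [terminal]
18. n10.pre = "xr"  [terminal]
19. n11.mk = false  [terminal]
20. n8.cnt = 30  [len(c.pre) + 28]
21. n8.off = 2  [d.wid - 18]
22. n8.fin = -2  [d.wid - 22]
23. n6.wid = "ryzy"  [A.fin ++ c.pre]
24. n0.tag = -1  [B.cnt + S.cnt - 21]
25. n0.acc = -1  [S.cnt + B.cnt - 21]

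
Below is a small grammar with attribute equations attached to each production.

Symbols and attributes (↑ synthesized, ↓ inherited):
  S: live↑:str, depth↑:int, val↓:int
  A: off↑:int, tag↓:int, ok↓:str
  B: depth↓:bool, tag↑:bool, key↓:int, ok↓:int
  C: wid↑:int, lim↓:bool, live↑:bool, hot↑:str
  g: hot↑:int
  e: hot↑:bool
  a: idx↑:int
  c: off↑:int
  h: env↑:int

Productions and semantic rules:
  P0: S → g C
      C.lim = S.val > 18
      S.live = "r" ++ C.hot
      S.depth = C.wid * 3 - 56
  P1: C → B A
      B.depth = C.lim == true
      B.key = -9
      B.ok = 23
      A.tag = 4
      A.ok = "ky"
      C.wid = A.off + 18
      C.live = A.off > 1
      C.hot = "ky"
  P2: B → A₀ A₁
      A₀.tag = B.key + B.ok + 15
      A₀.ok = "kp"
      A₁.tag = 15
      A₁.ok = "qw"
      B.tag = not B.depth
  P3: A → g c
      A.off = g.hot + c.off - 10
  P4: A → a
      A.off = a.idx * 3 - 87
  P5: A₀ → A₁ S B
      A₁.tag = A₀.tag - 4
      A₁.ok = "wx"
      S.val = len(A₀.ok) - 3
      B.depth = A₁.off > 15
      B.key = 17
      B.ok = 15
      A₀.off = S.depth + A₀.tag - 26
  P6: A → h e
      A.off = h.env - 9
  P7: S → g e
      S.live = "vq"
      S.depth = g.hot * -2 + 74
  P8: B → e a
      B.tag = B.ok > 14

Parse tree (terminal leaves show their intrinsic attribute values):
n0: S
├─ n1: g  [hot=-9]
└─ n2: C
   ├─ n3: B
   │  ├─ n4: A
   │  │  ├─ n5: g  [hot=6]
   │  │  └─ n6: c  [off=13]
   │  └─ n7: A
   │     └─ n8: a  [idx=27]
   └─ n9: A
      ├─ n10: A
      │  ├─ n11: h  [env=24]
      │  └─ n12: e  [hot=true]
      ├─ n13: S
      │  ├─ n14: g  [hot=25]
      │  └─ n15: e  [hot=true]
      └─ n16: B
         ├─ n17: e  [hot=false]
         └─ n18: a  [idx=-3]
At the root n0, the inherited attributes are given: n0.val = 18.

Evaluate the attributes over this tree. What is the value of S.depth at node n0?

4

1. n0.val = 18  [given at root]
2. n1.hot = -9  [terminal]
3. n2.lim = false  [S.val > 18]
4. n3.depth = false  [C.lim == true]
5. n3.key = -9  [-9]
6. n3.ok = 23  [23]
7. n4.tag = 29  [B.key + B.ok + 15]
8. n4.ok = "kp"  ["kp"]
9. n5.hot = 6  [terminal]
10. n6.off = 13  [terminal]
11. n4.off = 9  [g.hot + c.off - 10]
12. n7.tag = 15  [15]
13. n7.ok = "qw"  ["qw"]
14. n8.idx = 27  [terminal]
15. n7.off = -6  [a.idx * 3 - 87]
16. n3.tag = true  [not B.depth]
17. n9.tag = 4  [4]
18. n9.ok = "ky"  ["ky"]
19. n10.tag = 0  [A₀.tag - 4]
20. n10.ok = "wx"  ["wx"]
21. n11.env = 24  [terminal]
22. n12.hot = true  [terminal]
23. n10.off = 15  [h.env - 9]
24. n13.val = -1  [len(A₀.ok) - 3]
25. n14.hot = 25  [terminal]
26. n15.hot = true  [terminal]
27. n13.live = "vq"  ["vq"]
28. n13.depth = 24  [g.hot * -2 + 74]
29. n16.depth = false  [A₁.off > 15]
30. n16.key = 17  [17]
31. n16.ok = 15  [15]
32. n17.hot = false  [terminal]
33. n18.idx = -3  [terminal]
34. n16.tag = true  [B.ok > 14]
35. n9.off = 2  [S.depth + A₀.tag - 26]
36. n2.wid = 20  [A.off + 18]
37. n2.live = true  [A.off > 1]
38. n2.hot = "ky"  ["ky"]
39. n0.live = "rky"  ["r" ++ C.hot]
40. n0.depth = 4  [C.wid * 3 - 56]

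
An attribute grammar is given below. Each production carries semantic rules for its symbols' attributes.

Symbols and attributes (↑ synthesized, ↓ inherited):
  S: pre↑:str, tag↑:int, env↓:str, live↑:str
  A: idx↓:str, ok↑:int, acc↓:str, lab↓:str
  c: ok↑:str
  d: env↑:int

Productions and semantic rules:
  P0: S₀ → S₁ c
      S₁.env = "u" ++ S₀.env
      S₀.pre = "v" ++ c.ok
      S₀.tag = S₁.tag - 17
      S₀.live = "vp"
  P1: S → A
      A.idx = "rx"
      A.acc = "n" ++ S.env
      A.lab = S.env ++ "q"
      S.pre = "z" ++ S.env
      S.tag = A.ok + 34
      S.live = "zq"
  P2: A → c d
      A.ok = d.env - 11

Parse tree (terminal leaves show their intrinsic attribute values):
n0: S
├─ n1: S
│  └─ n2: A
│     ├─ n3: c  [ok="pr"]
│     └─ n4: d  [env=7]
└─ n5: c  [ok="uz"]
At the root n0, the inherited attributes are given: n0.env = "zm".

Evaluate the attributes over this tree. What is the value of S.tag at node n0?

13

1. n0.env = "zm"  [given at root]
2. n1.env = "uzm"  ["u" ++ S₀.env]
3. n2.idx = "rx"  ["rx"]
4. n2.acc = "nuzm"  ["n" ++ S.env]
5. n2.lab = "uzmq"  [S.env ++ "q"]
6. n3.ok = "pr"  [terminal]
7. n4.env = 7  [terminal]
8. n2.ok = -4  [d.env - 11]
9. n1.pre = "zuzm"  ["z" ++ S.env]
10. n1.tag = 30  [A.ok + 34]
11. n1.live = "zq"  ["zq"]
12. n5.ok = "uz"  [terminal]
13. n0.pre = "vuz"  ["v" ++ c.ok]
14. n0.tag = 13  [S₁.tag - 17]
15. n0.live = "vp"  ["vp"]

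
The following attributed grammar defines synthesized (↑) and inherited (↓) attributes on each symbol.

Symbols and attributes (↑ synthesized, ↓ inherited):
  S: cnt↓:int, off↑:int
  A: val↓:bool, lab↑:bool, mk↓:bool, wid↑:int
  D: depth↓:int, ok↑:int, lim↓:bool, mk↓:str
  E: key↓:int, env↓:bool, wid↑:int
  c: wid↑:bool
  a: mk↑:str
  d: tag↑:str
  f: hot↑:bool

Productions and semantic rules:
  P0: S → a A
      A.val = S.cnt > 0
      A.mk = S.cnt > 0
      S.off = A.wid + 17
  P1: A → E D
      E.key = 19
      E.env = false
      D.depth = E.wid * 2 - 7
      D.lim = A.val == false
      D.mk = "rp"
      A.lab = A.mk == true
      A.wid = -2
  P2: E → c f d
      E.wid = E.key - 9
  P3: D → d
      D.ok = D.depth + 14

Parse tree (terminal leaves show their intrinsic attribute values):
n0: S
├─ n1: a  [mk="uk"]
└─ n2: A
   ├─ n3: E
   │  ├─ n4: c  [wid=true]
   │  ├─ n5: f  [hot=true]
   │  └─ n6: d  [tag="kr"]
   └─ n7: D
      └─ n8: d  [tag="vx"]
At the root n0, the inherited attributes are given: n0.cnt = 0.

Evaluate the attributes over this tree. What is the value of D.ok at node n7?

27

1. n0.cnt = 0  [given at root]
2. n1.mk = "uk"  [terminal]
3. n2.val = false  [S.cnt > 0]
4. n2.mk = false  [S.cnt > 0]
5. n3.key = 19  [19]
6. n3.env = false  [false]
7. n4.wid = true  [terminal]
8. n5.hot = true  [terminal]
9. n6.tag = "kr"  [terminal]
10. n3.wid = 10  [E.key - 9]
11. n7.depth = 13  [E.wid * 2 - 7]
12. n7.lim = true  [A.val == false]
13. n7.mk = "rp"  ["rp"]
14. n8.tag = "vx"  [terminal]
15. n7.ok = 27  [D.depth + 14]
16. n2.lab = false  [A.mk == true]
17. n2.wid = -2  [-2]
18. n0.off = 15  [A.wid + 17]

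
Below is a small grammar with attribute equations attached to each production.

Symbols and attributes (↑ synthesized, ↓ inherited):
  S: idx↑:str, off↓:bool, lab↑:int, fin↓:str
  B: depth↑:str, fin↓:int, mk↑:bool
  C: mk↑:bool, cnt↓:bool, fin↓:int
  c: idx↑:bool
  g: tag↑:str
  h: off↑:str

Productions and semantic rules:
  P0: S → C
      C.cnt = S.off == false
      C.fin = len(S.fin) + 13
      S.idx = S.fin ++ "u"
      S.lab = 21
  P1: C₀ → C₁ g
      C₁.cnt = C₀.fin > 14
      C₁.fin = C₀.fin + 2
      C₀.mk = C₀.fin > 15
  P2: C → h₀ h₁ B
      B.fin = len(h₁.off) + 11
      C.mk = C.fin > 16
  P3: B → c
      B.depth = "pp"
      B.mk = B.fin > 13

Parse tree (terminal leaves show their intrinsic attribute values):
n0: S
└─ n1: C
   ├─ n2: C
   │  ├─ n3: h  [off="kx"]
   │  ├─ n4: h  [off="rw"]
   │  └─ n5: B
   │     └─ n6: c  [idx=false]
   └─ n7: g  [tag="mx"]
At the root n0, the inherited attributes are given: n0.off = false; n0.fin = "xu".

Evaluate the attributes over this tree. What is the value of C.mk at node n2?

true

1. n0.off = false  [given at root]
2. n0.fin = "xu"  [given at root]
3. n1.cnt = true  [S.off == false]
4. n1.fin = 15  [len(S.fin) + 13]
5. n2.cnt = true  [C₀.fin > 14]
6. n2.fin = 17  [C₀.fin + 2]
7. n3.off = "kx"  [terminal]
8. n4.off = "rw"  [terminal]
9. n5.fin = 13  [len(h₁.off) + 11]
10. n6.idx = false  [terminal]
11. n5.depth = "pp"  ["pp"]
12. n5.mk = false  [B.fin > 13]
13. n2.mk = true  [C.fin > 16]
14. n7.tag = "mx"  [terminal]
15. n1.mk = false  [C₀.fin > 15]
16. n0.idx = "xuu"  [S.fin ++ "u"]
17. n0.lab = 21  [21]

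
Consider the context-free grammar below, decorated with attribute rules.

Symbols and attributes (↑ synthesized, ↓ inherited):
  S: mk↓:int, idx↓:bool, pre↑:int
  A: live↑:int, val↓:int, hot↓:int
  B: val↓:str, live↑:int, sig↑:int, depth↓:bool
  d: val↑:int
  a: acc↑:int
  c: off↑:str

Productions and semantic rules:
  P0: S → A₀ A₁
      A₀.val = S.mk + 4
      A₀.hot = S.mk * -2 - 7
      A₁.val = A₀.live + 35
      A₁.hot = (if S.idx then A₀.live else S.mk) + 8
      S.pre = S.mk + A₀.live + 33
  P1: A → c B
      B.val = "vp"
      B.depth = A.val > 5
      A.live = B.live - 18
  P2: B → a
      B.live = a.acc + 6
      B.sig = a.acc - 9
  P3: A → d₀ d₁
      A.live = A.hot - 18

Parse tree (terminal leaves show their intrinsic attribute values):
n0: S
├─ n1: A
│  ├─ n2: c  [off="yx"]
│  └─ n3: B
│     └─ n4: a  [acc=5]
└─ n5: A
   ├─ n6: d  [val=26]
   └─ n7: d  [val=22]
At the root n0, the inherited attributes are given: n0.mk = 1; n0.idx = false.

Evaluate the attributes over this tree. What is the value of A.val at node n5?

1. n0.mk = 1  [given at root]
2. n0.idx = false  [given at root]
3. n1.val = 5  [S.mk + 4]
4. n1.hot = -9  [S.mk * -2 - 7]
5. n2.off = "yx"  [terminal]
6. n3.val = "vp"  ["vp"]
7. n3.depth = false  [A.val > 5]
8. n4.acc = 5  [terminal]
9. n3.live = 11  [a.acc + 6]
10. n3.sig = -4  [a.acc - 9]
11. n1.live = -7  [B.live - 18]
12. n5.val = 28  [A₀.live + 35]
13. n5.hot = 9  [(if S.idx then A₀.live else S.mk) + 8]
14. n6.val = 26  [terminal]
15. n7.val = 22  [terminal]
16. n5.live = -9  [A.hot - 18]
17. n0.pre = 27  [S.mk + A₀.live + 33]

28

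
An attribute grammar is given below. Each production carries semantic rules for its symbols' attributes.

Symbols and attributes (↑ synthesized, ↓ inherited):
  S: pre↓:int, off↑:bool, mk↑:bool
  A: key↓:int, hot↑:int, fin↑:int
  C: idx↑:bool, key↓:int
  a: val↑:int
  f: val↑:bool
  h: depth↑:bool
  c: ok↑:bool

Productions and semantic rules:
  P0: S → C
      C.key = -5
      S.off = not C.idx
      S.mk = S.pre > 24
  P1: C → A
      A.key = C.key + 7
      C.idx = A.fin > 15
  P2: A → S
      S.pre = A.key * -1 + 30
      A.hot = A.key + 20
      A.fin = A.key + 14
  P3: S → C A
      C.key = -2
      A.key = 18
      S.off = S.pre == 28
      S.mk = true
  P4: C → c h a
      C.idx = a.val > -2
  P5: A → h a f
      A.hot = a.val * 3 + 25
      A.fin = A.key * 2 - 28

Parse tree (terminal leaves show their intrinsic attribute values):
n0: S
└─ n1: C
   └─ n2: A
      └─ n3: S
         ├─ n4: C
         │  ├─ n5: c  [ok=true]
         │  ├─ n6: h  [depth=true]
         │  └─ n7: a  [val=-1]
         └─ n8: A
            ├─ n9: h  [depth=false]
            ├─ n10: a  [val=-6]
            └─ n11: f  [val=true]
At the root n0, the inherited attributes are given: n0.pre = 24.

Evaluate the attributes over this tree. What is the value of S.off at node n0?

1. n0.pre = 24  [given at root]
2. n1.key = -5  [-5]
3. n2.key = 2  [C.key + 7]
4. n3.pre = 28  [A.key * -1 + 30]
5. n4.key = -2  [-2]
6. n5.ok = true  [terminal]
7. n6.depth = true  [terminal]
8. n7.val = -1  [terminal]
9. n4.idx = true  [a.val > -2]
10. n8.key = 18  [18]
11. n9.depth = false  [terminal]
12. n10.val = -6  [terminal]
13. n11.val = true  [terminal]
14. n8.hot = 7  [a.val * 3 + 25]
15. n8.fin = 8  [A.key * 2 - 28]
16. n3.off = true  [S.pre == 28]
17. n3.mk = true  [true]
18. n2.hot = 22  [A.key + 20]
19. n2.fin = 16  [A.key + 14]
20. n1.idx = true  [A.fin > 15]
21. n0.off = false  [not C.idx]
22. n0.mk = false  [S.pre > 24]

false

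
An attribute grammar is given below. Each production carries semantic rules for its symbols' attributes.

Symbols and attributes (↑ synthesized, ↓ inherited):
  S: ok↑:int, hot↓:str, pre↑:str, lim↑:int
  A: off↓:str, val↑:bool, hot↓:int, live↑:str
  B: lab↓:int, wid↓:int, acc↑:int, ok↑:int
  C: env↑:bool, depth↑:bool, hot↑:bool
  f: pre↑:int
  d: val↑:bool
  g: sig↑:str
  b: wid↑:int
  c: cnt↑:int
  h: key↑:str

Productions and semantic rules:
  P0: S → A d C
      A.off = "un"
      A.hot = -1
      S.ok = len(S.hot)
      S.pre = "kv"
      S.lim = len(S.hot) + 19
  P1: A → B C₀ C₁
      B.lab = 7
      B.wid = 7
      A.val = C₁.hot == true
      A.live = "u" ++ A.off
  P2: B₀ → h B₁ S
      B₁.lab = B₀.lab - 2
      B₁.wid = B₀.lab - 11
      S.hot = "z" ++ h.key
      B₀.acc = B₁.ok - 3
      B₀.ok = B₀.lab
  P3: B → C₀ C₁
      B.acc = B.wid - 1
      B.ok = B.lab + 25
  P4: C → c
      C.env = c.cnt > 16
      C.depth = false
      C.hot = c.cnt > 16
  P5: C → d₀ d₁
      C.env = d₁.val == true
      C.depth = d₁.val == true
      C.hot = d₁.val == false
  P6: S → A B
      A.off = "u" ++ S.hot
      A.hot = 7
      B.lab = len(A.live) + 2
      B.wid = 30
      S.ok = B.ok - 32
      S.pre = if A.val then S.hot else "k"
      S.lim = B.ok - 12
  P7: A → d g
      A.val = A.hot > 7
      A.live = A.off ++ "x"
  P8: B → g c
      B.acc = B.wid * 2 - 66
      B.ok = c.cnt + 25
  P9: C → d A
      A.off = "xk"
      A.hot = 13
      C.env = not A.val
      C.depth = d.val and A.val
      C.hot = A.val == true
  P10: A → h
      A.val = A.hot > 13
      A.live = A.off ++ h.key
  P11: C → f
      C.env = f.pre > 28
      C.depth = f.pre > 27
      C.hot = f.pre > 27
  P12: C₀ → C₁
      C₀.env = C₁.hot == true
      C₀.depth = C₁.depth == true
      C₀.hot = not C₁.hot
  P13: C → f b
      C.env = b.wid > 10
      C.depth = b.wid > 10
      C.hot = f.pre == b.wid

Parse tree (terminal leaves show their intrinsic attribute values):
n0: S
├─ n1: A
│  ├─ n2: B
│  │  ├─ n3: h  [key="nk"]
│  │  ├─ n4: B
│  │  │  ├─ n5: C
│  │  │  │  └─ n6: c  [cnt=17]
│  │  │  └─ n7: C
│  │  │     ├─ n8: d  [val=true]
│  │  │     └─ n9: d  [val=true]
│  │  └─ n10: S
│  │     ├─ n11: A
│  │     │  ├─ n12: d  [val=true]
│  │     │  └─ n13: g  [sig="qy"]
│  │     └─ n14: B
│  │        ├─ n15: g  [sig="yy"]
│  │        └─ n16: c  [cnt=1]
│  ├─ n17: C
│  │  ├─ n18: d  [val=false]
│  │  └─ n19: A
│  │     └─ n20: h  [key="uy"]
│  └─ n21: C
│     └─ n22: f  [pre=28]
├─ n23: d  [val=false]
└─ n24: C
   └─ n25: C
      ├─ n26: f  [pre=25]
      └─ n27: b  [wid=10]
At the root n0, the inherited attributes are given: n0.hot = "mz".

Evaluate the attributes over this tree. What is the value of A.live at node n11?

1. n0.hot = "mz"  [given at root]
2. n1.off = "un"  ["un"]
3. n1.hot = -1  [-1]
4. n2.lab = 7  [7]
5. n2.wid = 7  [7]
6. n3.key = "nk"  [terminal]
7. n4.lab = 5  [B₀.lab - 2]
8. n4.wid = -4  [B₀.lab - 11]
9. n6.cnt = 17  [terminal]
10. n5.env = true  [c.cnt > 16]
11. n5.depth = false  [false]
12. n5.hot = true  [c.cnt > 16]
13. n8.val = true  [terminal]
14. n9.val = true  [terminal]
15. n7.env = true  [d₁.val == true]
16. n7.depth = true  [d₁.val == true]
17. n7.hot = false  [d₁.val == false]
18. n4.acc = -5  [B.wid - 1]
19. n4.ok = 30  [B.lab + 25]
20. n10.hot = "znk"  ["z" ++ h.key]
21. n11.off = "uznk"  ["u" ++ S.hot]
22. n11.hot = 7  [7]
23. n12.val = true  [terminal]
24. n13.sig = "qy"  [terminal]
25. n11.val = false  [A.hot > 7]
26. n11.live = "uznkx"  [A.off ++ "x"]
27. n14.lab = 7  [len(A.live) + 2]
28. n14.wid = 30  [30]
29. n15.sig = "yy"  [terminal]
30. n16.cnt = 1  [terminal]
31. n14.acc = -6  [B.wid * 2 - 66]
32. n14.ok = 26  [c.cnt + 25]
33. n10.ok = -6  [B.ok - 32]
34. n10.pre = "k"  [if A.val then S.hot else "k"]
35. n10.lim = 14  [B.ok - 12]
36. n2.acc = 27  [B₁.ok - 3]
37. n2.ok = 7  [B₀.lab]
38. n18.val = false  [terminal]
39. n19.off = "xk"  ["xk"]
40. n19.hot = 13  [13]
41. n20.key = "uy"  [terminal]
42. n19.val = false  [A.hot > 13]
43. n19.live = "xkuy"  [A.off ++ h.key]
44. n17.env = true  [not A.val]
45. n17.depth = false  [d.val and A.val]
46. n17.hot = false  [A.val == true]
47. n22.pre = 28  [terminal]
48. n21.env = false  [f.pre > 28]
49. n21.depth = true  [f.pre > 27]
50. n21.hot = true  [f.pre > 27]
51. n1.val = true  [C₁.hot == true]
52. n1.live = "uun"  ["u" ++ A.off]
53. n23.val = false  [terminal]
54. n26.pre = 25  [terminal]
55. n27.wid = 10  [terminal]
56. n25.env = false  [b.wid > 10]
57. n25.depth = false  [b.wid > 10]
58. n25.hot = false  [f.pre == b.wid]
59. n24.env = false  [C₁.hot == true]
60. n24.depth = false  [C₁.depth == true]
61. n24.hot = true  [not C₁.hot]
62. n0.ok = 2  [len(S.hot)]
63. n0.pre = "kv"  ["kv"]
64. n0.lim = 21  [len(S.hot) + 19]

"uznkx"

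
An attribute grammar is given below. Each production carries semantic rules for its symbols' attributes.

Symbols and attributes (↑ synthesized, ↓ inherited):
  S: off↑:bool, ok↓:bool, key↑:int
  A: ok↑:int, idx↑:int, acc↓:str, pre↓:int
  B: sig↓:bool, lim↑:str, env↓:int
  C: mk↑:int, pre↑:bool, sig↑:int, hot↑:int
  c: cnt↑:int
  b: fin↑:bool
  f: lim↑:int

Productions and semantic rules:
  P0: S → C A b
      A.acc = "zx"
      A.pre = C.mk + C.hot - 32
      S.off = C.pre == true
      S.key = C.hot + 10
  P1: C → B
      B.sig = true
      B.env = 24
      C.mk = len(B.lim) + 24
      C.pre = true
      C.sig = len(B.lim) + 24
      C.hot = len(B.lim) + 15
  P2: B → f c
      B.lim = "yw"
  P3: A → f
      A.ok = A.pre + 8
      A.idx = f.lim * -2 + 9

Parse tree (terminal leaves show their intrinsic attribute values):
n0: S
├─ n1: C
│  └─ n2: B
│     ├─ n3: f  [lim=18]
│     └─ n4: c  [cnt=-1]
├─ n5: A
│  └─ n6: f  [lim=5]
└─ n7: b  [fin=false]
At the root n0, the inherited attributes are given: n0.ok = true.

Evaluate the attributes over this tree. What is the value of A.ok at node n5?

1. n0.ok = true  [given at root]
2. n2.sig = true  [true]
3. n2.env = 24  [24]
4. n3.lim = 18  [terminal]
5. n4.cnt = -1  [terminal]
6. n2.lim = "yw"  ["yw"]
7. n1.mk = 26  [len(B.lim) + 24]
8. n1.pre = true  [true]
9. n1.sig = 26  [len(B.lim) + 24]
10. n1.hot = 17  [len(B.lim) + 15]
11. n5.acc = "zx"  ["zx"]
12. n5.pre = 11  [C.mk + C.hot - 32]
13. n6.lim = 5  [terminal]
14. n5.ok = 19  [A.pre + 8]
15. n5.idx = -1  [f.lim * -2 + 9]
16. n7.fin = false  [terminal]
17. n0.off = true  [C.pre == true]
18. n0.key = 27  [C.hot + 10]

19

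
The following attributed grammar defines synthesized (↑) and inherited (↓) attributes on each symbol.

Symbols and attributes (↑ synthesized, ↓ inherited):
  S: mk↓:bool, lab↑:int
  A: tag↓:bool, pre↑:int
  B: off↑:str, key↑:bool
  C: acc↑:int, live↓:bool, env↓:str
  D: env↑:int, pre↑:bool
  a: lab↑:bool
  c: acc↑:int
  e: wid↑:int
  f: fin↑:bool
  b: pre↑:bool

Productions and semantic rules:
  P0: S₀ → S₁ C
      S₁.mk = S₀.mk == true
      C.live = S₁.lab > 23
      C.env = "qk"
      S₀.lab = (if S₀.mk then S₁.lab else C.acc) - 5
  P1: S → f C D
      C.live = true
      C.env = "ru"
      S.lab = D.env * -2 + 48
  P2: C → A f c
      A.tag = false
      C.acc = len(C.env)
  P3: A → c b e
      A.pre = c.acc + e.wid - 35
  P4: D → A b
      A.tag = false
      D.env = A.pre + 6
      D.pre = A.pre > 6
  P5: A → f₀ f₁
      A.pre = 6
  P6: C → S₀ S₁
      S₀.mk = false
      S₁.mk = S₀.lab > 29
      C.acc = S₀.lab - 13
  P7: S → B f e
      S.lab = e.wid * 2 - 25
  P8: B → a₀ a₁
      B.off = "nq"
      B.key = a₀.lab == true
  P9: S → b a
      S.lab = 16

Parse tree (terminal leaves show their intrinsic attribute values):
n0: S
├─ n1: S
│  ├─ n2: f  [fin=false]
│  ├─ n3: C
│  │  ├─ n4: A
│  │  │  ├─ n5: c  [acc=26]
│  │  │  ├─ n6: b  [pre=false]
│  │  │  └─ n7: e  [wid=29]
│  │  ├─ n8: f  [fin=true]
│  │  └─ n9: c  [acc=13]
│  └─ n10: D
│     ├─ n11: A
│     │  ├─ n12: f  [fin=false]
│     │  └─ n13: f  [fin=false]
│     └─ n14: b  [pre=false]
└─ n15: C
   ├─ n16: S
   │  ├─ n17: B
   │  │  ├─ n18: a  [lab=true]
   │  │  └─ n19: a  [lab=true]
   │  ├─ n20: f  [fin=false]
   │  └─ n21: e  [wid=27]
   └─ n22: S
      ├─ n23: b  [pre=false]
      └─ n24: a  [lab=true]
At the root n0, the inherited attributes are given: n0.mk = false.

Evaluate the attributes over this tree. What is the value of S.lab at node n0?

1. n0.mk = false  [given at root]
2. n1.mk = false  [S₀.mk == true]
3. n2.fin = false  [terminal]
4. n3.live = true  [true]
5. n3.env = "ru"  ["ru"]
6. n4.tag = false  [false]
7. n5.acc = 26  [terminal]
8. n6.pre = false  [terminal]
9. n7.wid = 29  [terminal]
10. n4.pre = 20  [c.acc + e.wid - 35]
11. n8.fin = true  [terminal]
12. n9.acc = 13  [terminal]
13. n3.acc = 2  [len(C.env)]
14. n11.tag = false  [false]
15. n12.fin = false  [terminal]
16. n13.fin = false  [terminal]
17. n11.pre = 6  [6]
18. n14.pre = false  [terminal]
19. n10.env = 12  [A.pre + 6]
20. n10.pre = false  [A.pre > 6]
21. n1.lab = 24  [D.env * -2 + 48]
22. n15.live = true  [S₁.lab > 23]
23. n15.env = "qk"  ["qk"]
24. n16.mk = false  [false]
25. n18.lab = true  [terminal]
26. n19.lab = true  [terminal]
27. n17.off = "nq"  ["nq"]
28. n17.key = true  [a₀.lab == true]
29. n20.fin = false  [terminal]
30. n21.wid = 27  [terminal]
31. n16.lab = 29  [e.wid * 2 - 25]
32. n22.mk = false  [S₀.lab > 29]
33. n23.pre = false  [terminal]
34. n24.lab = true  [terminal]
35. n22.lab = 16  [16]
36. n15.acc = 16  [S₀.lab - 13]
37. n0.lab = 11  [(if S₀.mk then S₁.lab else C.acc) - 5]

11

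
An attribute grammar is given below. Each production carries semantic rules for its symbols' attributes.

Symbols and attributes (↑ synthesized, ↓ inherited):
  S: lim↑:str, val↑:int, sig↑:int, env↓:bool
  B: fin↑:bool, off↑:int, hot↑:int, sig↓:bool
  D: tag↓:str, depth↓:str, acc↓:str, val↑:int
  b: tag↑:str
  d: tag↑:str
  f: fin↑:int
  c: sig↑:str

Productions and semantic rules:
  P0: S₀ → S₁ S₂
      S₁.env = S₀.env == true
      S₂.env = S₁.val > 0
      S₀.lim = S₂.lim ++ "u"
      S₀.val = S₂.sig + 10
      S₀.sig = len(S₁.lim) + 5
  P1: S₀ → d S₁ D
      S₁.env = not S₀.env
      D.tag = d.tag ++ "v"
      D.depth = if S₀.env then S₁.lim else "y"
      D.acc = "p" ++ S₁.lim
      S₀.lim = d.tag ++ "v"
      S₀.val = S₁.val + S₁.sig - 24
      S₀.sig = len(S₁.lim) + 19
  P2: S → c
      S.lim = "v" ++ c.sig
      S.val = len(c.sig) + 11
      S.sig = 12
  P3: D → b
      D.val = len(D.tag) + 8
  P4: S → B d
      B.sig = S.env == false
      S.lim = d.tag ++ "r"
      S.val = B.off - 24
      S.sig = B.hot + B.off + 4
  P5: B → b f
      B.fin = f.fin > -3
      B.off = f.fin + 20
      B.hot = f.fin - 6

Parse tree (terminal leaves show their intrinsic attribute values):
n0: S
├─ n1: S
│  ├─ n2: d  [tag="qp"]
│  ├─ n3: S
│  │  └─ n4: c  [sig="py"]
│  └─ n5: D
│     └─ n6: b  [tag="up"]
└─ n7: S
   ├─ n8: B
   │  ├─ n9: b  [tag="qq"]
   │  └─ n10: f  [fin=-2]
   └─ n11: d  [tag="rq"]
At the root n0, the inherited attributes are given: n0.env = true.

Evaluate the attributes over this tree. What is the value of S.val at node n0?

24

1. n0.env = true  [given at root]
2. n1.env = true  [S₀.env == true]
3. n2.tag = "qp"  [terminal]
4. n3.env = false  [not S₀.env]
5. n4.sig = "py"  [terminal]
6. n3.lim = "vpy"  ["v" ++ c.sig]
7. n3.val = 13  [len(c.sig) + 11]
8. n3.sig = 12  [12]
9. n5.tag = "qpv"  [d.tag ++ "v"]
10. n5.depth = "vpy"  [if S₀.env then S₁.lim else "y"]
11. n5.acc = "pvpy"  ["p" ++ S₁.lim]
12. n6.tag = "up"  [terminal]
13. n5.val = 11  [len(D.tag) + 8]
14. n1.lim = "qpv"  [d.tag ++ "v"]
15. n1.val = 1  [S₁.val + S₁.sig - 24]
16. n1.sig = 22  [len(S₁.lim) + 19]
17. n7.env = true  [S₁.val > 0]
18. n8.sig = false  [S.env == false]
19. n9.tag = "qq"  [terminal]
20. n10.fin = -2  [terminal]
21. n8.fin = true  [f.fin > -3]
22. n8.off = 18  [f.fin + 20]
23. n8.hot = -8  [f.fin - 6]
24. n11.tag = "rq"  [terminal]
25. n7.lim = "rqr"  [d.tag ++ "r"]
26. n7.val = -6  [B.off - 24]
27. n7.sig = 14  [B.hot + B.off + 4]
28. n0.lim = "rqru"  [S₂.lim ++ "u"]
29. n0.val = 24  [S₂.sig + 10]
30. n0.sig = 8  [len(S₁.lim) + 5]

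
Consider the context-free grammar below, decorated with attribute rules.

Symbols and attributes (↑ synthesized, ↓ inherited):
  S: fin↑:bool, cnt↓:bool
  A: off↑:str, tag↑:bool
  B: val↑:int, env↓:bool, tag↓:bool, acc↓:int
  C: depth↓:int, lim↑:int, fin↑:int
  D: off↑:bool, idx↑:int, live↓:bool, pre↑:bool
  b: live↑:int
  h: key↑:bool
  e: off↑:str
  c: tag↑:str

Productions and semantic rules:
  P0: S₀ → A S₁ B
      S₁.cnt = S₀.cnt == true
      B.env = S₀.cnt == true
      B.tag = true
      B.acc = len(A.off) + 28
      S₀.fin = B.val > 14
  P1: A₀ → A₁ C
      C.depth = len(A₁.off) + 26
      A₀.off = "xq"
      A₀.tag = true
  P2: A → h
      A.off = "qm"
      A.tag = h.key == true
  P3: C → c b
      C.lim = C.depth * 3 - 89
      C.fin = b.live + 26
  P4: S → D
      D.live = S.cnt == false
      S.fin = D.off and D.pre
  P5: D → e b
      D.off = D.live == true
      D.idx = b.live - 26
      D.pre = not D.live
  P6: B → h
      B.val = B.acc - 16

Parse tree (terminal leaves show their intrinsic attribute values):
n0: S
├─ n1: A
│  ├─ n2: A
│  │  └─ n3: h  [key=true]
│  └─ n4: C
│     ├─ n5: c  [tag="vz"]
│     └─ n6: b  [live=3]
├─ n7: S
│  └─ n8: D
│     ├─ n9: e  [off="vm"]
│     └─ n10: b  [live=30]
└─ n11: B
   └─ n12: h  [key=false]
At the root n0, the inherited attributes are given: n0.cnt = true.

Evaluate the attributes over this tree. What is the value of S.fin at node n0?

1. n0.cnt = true  [given at root]
2. n3.key = true  [terminal]
3. n2.off = "qm"  ["qm"]
4. n2.tag = true  [h.key == true]
5. n4.depth = 28  [len(A₁.off) + 26]
6. n5.tag = "vz"  [terminal]
7. n6.live = 3  [terminal]
8. n4.lim = -5  [C.depth * 3 - 89]
9. n4.fin = 29  [b.live + 26]
10. n1.off = "xq"  ["xq"]
11. n1.tag = true  [true]
12. n7.cnt = true  [S₀.cnt == true]
13. n8.live = false  [S.cnt == false]
14. n9.off = "vm"  [terminal]
15. n10.live = 30  [terminal]
16. n8.off = false  [D.live == true]
17. n8.idx = 4  [b.live - 26]
18. n8.pre = true  [not D.live]
19. n7.fin = false  [D.off and D.pre]
20. n11.env = true  [S₀.cnt == true]
21. n11.tag = true  [true]
22. n11.acc = 30  [len(A.off) + 28]
23. n12.key = false  [terminal]
24. n11.val = 14  [B.acc - 16]
25. n0.fin = false  [B.val > 14]

false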